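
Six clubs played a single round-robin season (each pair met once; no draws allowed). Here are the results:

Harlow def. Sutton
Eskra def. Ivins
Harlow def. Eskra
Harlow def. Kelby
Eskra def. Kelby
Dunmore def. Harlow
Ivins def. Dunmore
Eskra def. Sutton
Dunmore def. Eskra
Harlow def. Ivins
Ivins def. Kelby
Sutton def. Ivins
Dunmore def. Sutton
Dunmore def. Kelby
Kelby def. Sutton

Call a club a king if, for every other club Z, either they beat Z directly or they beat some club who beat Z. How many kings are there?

3

Dunmore reaches everyone (king).
Kelby cannot reach Dunmore, Eskra, Harlow in two steps.
Eskra cannot reach Harlow in two steps.
Ivins reaches everyone (king).
Sutton cannot reach Eskra, Harlow in two steps.
Harlow reaches everyone (king).
Kings: Dunmore, Ivins, Harlow — 3.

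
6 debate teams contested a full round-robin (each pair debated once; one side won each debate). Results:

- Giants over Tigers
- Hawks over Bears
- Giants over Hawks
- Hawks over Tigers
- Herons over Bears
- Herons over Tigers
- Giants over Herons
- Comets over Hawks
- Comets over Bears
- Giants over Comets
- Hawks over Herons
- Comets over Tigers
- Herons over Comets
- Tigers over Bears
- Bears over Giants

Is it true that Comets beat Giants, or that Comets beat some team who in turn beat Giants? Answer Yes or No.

Yes

Comets did not beat Giants directly.
Comets beat Hawks, Tigers, Bears. Of those, Bears beat Giants.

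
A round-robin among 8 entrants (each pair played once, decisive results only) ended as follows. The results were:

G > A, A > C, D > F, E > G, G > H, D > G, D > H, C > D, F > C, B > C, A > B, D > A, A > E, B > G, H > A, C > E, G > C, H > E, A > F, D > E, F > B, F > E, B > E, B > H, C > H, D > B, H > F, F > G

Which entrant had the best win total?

Win totals: A 4, B 4, C 3, D 6, E 1, F 4, G 3, H 3.
D leads with 6 wins (next highest: 4).

D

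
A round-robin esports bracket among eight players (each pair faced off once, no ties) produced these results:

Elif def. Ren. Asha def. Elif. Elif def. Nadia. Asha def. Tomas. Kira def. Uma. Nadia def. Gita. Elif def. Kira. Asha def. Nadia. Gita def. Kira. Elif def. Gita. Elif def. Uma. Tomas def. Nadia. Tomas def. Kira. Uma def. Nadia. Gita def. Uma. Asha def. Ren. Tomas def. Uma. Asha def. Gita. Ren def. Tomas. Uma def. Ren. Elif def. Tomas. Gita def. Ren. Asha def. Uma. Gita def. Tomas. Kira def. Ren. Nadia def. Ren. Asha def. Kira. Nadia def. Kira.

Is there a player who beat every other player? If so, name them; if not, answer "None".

Asha has 7 wins out of 7 opponents — a perfect record.

Asha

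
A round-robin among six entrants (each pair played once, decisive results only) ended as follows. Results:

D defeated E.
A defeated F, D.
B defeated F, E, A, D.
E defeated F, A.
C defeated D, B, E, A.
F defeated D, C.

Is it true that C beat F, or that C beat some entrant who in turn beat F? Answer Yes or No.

C did not beat F directly.
C beat A, B, D, E. Of those, A beat F.

Yes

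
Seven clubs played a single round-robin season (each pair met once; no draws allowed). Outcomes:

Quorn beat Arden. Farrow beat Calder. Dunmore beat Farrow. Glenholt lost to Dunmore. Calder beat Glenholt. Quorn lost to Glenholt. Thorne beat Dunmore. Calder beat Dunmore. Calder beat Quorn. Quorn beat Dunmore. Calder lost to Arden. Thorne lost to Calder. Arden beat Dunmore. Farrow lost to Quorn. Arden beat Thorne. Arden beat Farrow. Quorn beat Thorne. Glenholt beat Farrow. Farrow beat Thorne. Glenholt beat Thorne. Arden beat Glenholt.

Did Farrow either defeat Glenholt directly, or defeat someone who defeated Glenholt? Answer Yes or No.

Yes

Farrow did not beat Glenholt directly.
Farrow beat Thorne, Calder. Of those, Calder beat Glenholt.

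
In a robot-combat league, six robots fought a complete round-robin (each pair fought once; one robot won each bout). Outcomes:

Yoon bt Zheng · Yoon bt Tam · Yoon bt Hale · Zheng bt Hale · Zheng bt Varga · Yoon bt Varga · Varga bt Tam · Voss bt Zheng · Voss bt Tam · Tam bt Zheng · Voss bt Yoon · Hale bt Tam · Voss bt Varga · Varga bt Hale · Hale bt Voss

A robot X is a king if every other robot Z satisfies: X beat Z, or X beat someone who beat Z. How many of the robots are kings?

Yoon reaches everyone (king).
Voss reaches everyone (king).
Tam cannot reach Yoon, Voss in two steps.
Hale reaches everyone (king).
Zheng cannot reach Yoon in two steps.
Varga cannot reach Yoon in two steps.
Kings: Yoon, Voss, Hale — 3.

3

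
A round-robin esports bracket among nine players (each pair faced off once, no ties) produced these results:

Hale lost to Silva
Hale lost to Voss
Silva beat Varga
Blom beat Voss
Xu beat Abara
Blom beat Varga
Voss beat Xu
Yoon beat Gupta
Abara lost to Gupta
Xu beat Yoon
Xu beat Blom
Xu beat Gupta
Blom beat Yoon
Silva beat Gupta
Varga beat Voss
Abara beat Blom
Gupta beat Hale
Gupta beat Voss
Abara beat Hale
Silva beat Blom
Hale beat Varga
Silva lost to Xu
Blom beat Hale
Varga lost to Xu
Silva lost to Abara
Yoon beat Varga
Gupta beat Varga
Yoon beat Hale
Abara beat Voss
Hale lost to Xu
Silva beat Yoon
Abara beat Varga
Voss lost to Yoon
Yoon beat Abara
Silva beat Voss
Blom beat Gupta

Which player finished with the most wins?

Xu

Win totals: Voss 2, Gupta 4, Varga 1, Abara 5, Silva 6, Xu 7, Yoon 5, Hale 1, Blom 5.
Xu leads with 7 wins (next highest: 6).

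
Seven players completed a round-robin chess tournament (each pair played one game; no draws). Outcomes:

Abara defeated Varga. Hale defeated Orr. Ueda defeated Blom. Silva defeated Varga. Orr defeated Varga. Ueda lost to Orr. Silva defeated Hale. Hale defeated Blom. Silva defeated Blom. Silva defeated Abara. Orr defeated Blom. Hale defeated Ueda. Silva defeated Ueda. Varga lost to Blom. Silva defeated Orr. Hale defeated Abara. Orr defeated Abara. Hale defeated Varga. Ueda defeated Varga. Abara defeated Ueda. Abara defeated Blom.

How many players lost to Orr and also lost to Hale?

Orr beat: Abara, Varga, Ueda, Blom.
Hale beat: Abara, Orr, Varga, Ueda, Blom.
Both beat: Abara, Varga, Ueda, Blom — 4.

4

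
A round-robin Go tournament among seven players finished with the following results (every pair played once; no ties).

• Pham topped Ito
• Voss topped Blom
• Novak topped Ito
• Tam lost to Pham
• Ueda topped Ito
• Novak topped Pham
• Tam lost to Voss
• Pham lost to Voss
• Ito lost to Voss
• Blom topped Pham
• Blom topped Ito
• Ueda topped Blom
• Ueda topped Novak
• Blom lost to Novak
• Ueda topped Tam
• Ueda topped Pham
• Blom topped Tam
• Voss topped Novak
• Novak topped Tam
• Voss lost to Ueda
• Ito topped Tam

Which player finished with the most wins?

Ueda

Win totals: Pham 2, Blom 3, Ueda 6, Voss 5, Novak 4, Tam 0, Ito 1.
Ueda leads with 6 wins (next highest: 5).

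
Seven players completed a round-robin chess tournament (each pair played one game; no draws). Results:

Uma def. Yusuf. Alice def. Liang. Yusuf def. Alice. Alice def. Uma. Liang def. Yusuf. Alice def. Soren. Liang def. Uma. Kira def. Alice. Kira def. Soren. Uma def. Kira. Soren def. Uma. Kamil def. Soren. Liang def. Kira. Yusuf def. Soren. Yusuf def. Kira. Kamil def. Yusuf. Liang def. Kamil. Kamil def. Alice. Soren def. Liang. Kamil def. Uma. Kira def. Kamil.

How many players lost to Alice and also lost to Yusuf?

1

Alice beat: Liang, Uma, Soren.
Yusuf beat: Alice, Kira, Soren.
Both beat: Soren — 1.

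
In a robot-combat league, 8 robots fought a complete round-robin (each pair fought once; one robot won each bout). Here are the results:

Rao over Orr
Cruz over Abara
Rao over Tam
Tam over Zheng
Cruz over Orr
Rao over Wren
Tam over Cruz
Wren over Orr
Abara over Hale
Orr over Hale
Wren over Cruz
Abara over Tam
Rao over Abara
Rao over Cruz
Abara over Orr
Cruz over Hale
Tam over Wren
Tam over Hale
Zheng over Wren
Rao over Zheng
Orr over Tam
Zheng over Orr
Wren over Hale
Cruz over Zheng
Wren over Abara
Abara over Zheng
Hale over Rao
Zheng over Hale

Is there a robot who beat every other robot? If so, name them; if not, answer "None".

None

Highest win total is Rao with 6 (out of 7 possible).
Rao lost to Hale, so no robot went undefeated.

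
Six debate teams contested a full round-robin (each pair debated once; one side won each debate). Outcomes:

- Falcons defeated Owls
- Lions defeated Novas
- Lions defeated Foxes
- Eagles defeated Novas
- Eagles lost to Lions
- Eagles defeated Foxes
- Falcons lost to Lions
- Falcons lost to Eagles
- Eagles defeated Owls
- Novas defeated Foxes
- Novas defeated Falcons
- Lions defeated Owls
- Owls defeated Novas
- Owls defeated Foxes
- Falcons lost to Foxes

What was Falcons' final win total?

1

Falcons' results: beat Owls; lost to Eagles, Novas, Lions, Foxes.
That is 1 win.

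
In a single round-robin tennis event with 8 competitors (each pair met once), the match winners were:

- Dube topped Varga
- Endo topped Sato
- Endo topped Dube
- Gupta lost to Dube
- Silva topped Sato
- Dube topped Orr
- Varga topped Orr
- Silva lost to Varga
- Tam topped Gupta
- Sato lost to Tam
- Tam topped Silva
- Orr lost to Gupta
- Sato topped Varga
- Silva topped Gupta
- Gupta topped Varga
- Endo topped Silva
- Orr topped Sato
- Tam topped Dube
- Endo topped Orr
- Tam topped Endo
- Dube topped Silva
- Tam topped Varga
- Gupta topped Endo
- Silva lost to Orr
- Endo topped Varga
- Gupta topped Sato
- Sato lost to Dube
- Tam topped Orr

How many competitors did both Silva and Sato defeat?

0

Silva beat: Gupta, Sato.
Sato beat: Varga.
No one was beaten by both.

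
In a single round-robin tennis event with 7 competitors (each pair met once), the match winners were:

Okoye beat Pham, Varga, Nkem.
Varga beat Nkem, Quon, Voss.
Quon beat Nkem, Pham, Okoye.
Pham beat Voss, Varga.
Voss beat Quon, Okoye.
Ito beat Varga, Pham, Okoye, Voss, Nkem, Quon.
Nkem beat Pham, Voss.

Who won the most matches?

Ito

Win totals: Varga 3, Quon 3, Okoye 3, Voss 2, Ito 6, Pham 2, Nkem 2.
Ito leads with 6 wins (next highest: 3).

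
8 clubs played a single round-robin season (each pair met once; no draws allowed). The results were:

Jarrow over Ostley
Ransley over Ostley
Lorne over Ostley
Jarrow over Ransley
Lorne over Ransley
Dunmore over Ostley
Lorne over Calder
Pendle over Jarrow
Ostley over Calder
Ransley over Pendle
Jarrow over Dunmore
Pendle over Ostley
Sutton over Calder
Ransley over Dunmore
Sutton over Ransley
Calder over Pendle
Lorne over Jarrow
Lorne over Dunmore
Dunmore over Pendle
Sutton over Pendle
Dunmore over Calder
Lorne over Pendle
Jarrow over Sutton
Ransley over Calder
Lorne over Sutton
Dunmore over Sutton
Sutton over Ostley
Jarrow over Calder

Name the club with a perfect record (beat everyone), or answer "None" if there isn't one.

Lorne has 7 wins out of 7 opponents — a perfect record.

Lorne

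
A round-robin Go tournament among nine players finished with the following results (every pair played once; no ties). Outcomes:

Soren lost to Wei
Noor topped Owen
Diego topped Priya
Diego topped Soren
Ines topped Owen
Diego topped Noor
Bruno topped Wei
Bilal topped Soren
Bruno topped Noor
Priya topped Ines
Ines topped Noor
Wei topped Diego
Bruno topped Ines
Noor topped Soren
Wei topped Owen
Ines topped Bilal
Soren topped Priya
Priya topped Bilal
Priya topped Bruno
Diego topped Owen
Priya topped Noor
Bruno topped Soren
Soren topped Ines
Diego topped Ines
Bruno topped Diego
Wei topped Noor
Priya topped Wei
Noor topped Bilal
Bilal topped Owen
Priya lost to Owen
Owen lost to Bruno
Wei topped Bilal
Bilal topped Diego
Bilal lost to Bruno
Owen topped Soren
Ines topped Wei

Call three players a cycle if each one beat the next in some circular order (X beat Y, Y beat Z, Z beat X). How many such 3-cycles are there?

Win totals: Noor 3, Wei 5, Bilal 3, Diego 5, Owen 2, Ines 4, Priya 5, Soren 2, Bruno 7.
A player with w wins dominates both others in C(w,2) triples; summing gives 3 + 10 + 3 + 10 + 1 + 6 + 10 + 1 + 21 = 65 transitive triples.
Total triples C(9,3) = 84, so cyclic triples = 84 − 65 = 19.

19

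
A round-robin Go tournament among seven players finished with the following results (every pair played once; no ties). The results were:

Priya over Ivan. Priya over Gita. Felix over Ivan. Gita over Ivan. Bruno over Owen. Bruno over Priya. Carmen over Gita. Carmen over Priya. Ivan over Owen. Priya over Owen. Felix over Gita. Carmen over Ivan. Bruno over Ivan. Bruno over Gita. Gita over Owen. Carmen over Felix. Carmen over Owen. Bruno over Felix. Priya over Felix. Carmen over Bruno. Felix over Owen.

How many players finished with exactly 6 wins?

Win totals: Carmen 6, Priya 4, Owen 0, Felix 3, Bruno 5, Ivan 1, Gita 2.
Exactly 6: Carmen — 1 player.

1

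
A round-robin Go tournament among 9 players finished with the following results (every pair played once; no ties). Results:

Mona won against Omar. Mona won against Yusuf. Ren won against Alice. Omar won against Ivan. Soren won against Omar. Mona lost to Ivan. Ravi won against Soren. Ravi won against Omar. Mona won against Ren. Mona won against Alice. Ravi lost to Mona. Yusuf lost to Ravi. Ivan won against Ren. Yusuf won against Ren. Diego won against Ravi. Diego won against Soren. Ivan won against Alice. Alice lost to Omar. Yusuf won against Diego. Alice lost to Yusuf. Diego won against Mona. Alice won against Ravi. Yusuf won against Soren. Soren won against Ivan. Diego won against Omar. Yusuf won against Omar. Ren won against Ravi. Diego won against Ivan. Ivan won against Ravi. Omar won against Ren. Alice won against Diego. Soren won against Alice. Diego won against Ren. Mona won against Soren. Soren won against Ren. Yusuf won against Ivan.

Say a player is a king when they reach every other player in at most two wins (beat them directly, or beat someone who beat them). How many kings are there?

Omar cannot reach Soren, Yusuf in two steps.
Ivan reaches everyone (king).
Ravi cannot reach Mona in two steps.
Soren cannot reach Yusuf in two steps.
Yusuf reaches everyone (king).
Diego reaches everyone (king).
Ren cannot reach Ivan, Mona in two steps.
Alice reaches everyone (king).
Mona reaches everyone (king).
Kings: Ivan, Yusuf, Diego, Alice, Mona — 5.

5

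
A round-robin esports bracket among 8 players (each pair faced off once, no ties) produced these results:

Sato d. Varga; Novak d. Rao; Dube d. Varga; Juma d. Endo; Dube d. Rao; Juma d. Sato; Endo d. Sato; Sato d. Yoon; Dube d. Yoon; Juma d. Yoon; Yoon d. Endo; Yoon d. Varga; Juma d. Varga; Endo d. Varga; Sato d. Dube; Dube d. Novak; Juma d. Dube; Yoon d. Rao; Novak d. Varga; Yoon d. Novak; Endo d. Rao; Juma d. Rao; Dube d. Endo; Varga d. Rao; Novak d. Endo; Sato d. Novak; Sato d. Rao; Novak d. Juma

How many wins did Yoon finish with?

4

Yoon's results: beat Rao, Endo, Novak, Varga; lost to Sato, Dube, Juma.
That is 4 wins.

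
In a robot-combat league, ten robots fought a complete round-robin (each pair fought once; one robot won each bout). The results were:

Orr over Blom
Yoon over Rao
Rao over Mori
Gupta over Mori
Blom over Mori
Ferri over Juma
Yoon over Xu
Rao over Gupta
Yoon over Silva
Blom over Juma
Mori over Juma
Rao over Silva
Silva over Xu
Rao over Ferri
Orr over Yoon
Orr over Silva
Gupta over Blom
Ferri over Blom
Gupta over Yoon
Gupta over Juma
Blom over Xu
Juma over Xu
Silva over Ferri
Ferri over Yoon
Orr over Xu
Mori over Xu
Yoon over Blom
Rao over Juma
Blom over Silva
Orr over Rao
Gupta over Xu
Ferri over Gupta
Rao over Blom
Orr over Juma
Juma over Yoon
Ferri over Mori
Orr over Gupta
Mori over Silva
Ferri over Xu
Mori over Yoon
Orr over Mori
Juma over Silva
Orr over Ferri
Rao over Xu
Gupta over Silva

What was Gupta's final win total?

6

Gupta's results: beat Juma, Yoon, Blom, Xu, Silva, Mori; lost to Ferri, Orr, Rao.
That is 6 wins.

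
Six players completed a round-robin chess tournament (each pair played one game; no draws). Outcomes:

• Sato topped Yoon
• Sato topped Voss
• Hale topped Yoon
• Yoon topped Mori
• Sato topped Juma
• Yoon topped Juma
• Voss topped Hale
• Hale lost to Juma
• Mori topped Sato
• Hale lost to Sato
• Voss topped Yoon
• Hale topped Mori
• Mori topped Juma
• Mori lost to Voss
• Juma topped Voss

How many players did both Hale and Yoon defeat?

Hale beat: Mori, Yoon.
Yoon beat: Mori, Juma.
Both beat: Mori — 1.

1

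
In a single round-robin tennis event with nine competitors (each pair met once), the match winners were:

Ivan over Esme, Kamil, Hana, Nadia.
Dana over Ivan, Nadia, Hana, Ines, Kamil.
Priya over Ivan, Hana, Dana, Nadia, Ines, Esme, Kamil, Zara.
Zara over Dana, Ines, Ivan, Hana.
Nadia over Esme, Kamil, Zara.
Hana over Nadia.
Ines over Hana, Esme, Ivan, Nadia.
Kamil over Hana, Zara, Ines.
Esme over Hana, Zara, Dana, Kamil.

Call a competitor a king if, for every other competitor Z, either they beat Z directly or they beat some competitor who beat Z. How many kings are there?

1

Hana cannot reach Ivan, Ines, Priya, Dana in two steps.
Nadia cannot reach Priya in two steps.
Ivan cannot reach Priya in two steps.
Zara cannot reach Priya in two steps.
Ines cannot reach Priya in two steps.
Priya reaches everyone (king).
Kamil cannot reach Priya in two steps.
Esme cannot reach Priya in two steps.
Dana cannot reach Priya in two steps.
Kings: Priya — 1.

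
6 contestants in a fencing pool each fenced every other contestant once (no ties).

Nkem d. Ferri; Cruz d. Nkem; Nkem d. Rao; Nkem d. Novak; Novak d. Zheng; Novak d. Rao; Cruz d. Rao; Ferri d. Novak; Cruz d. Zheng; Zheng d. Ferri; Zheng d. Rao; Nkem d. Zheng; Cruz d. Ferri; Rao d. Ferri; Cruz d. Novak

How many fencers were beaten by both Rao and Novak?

0

Rao beat: Ferri.
Novak beat: Zheng, Rao.
No one was beaten by both.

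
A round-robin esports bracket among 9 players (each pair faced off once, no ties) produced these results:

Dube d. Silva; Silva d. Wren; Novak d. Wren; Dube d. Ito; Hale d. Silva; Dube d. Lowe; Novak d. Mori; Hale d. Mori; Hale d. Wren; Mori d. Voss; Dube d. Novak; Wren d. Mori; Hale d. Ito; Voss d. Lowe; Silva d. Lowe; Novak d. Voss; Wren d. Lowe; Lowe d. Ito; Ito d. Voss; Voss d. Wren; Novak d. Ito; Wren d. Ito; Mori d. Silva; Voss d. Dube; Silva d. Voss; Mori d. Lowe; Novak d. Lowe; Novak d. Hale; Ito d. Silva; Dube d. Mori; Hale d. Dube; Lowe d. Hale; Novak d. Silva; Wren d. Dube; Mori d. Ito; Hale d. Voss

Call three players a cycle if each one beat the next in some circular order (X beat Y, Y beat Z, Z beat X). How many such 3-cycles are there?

18

Win totals: Ito 2, Wren 4, Lowe 2, Voss 3, Mori 4, Dube 5, Hale 6, Silva 3, Novak 7.
A player with w wins dominates both others in C(w,2) triples; summing gives 1 + 6 + 1 + 3 + 6 + 10 + 15 + 3 + 21 = 66 transitive triples.
Total triples C(9,3) = 84, so cyclic triples = 84 − 66 = 18.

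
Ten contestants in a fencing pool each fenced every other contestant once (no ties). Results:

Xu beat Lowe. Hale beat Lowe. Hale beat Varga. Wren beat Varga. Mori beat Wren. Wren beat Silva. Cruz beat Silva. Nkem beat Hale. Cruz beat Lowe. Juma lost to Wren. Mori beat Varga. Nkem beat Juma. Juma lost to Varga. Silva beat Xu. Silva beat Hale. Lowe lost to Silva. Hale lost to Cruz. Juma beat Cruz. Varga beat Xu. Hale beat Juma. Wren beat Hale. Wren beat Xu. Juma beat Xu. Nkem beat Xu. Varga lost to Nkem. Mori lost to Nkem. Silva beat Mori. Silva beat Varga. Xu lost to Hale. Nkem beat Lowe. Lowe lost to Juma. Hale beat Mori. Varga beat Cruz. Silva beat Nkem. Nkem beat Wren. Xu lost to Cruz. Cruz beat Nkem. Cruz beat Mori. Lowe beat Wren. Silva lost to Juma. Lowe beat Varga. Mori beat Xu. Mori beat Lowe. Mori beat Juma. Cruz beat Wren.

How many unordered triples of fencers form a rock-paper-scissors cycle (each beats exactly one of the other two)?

Win totals: Varga 3, Xu 1, Juma 4, Lowe 2, Mori 5, Cruz 7, Hale 5, Silva 6, Wren 5, Nkem 7.
A fencer with w wins dominates both others in C(w,2) triples; summing gives 3 + 0 + 6 + 1 + 10 + 21 + 10 + 15 + 10 + 21 = 97 transitive triples.
Total triples C(10,3) = 120, so cyclic triples = 120 − 97 = 23.

23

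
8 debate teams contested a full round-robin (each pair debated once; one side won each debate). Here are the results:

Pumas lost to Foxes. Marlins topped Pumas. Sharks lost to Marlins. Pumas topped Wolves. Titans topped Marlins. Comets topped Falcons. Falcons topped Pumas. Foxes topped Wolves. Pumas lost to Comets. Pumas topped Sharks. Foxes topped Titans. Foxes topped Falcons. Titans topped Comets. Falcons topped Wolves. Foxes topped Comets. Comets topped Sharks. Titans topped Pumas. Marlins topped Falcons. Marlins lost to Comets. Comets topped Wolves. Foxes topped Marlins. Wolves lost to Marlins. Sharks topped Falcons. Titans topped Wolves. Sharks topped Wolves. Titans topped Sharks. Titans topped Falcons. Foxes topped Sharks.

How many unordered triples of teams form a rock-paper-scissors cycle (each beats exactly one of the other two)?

1

Win totals: Marlins 4, Pumas 2, Foxes 7, Comets 5, Sharks 2, Wolves 0, Falcons 2, Titans 6.
A team with w wins dominates both others in C(w,2) triples; summing gives 6 + 1 + 21 + 10 + 1 + 0 + 1 + 15 = 55 transitive triples.
Total triples C(8,3) = 56, so cyclic triples = 56 − 55 = 1.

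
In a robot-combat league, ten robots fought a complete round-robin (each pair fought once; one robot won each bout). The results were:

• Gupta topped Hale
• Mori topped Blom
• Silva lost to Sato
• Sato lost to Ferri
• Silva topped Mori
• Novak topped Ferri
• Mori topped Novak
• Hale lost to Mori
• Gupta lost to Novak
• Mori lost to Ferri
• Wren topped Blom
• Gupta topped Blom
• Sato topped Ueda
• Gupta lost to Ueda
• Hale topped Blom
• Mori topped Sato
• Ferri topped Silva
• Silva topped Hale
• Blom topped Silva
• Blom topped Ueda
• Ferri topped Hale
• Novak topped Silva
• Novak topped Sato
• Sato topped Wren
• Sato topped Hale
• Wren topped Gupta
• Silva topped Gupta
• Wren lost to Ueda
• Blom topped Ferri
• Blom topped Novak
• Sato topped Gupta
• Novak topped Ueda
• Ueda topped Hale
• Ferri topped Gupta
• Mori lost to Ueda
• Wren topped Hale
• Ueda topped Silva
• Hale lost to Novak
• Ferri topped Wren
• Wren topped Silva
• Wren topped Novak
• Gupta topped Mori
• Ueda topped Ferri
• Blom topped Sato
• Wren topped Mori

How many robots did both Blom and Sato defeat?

Blom beat: Ferri, Silva, Novak, Ueda, Sato.
Sato beat: Silva, Wren, Hale, Gupta, Ueda.
Both beat: Silva, Ueda — 2.

2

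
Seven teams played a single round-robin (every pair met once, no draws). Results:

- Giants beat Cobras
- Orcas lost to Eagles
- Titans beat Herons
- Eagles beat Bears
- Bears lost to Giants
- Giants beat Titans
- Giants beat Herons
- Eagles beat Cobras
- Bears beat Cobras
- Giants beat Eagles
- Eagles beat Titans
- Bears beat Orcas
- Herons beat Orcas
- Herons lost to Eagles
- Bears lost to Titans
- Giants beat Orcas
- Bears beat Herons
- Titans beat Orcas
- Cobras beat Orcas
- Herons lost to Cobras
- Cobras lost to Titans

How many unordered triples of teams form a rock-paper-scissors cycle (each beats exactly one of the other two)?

0

Win totals: Orcas 0, Giants 6, Cobras 2, Eagles 5, Bears 3, Herons 1, Titans 4.
A team with w wins dominates both others in C(w,2) triples; summing gives 0 + 15 + 1 + 10 + 3 + 0 + 6 = 35 transitive triples.
Total triples C(7,3) = 35, so cyclic triples = 35 − 35 = 0.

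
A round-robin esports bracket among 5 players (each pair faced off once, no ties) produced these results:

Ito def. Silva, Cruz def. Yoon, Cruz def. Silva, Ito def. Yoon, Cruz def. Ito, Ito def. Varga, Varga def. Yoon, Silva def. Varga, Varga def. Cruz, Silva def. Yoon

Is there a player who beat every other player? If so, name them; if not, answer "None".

Highest win total is Ito with 3 (out of 4 possible).
Ito lost to Cruz, so no player went undefeated.

None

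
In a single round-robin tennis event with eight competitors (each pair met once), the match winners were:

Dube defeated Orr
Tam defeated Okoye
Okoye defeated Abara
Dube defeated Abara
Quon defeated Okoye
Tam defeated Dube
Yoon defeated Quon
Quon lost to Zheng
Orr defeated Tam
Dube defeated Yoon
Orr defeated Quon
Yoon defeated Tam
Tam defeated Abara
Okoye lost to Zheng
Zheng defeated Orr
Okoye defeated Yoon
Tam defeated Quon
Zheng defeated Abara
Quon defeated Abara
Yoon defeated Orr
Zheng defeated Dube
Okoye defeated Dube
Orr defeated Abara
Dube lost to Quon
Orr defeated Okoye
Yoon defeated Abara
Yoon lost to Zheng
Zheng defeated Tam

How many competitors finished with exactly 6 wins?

0

Win totals: Zheng 7, Yoon 4, Orr 4, Okoye 3, Tam 4, Quon 3, Dube 3, Abara 0.
No competitor has exactly 6 wins.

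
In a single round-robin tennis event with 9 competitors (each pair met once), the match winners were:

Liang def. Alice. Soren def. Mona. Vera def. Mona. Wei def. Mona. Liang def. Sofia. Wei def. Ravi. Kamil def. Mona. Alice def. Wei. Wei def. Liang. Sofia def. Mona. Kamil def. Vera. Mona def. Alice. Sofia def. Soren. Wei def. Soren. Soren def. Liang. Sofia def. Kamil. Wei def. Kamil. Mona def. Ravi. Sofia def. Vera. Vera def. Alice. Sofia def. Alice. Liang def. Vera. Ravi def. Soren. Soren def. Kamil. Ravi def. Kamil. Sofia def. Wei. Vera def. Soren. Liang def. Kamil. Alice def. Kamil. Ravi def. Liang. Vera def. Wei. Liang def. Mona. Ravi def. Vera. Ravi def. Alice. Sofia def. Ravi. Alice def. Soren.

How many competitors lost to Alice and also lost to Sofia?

Alice beat: Wei, Soren, Kamil.
Sofia beat: Wei, Alice, Soren, Mona, Ravi, Kamil, Vera.
Both beat: Wei, Soren, Kamil — 3.

3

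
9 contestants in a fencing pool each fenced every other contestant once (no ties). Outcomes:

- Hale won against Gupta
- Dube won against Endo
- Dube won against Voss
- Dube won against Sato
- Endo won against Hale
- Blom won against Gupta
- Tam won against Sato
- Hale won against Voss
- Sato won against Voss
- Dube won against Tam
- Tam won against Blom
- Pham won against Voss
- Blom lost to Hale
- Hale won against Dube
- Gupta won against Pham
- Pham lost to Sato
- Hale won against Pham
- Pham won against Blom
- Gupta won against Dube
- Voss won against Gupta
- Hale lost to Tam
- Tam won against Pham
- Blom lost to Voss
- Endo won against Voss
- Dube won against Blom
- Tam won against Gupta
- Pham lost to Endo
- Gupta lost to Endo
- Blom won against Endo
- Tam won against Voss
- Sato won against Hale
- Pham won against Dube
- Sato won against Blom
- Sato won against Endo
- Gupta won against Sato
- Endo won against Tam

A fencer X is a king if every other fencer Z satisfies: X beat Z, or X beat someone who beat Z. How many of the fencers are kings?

7

Endo reaches everyone (king).
Voss cannot reach Hale, Tam in two steps.
Pham cannot reach Hale in two steps.
Gupta reaches everyone (king).
Blom reaches everyone (king).
Sato reaches everyone (king).
Dube reaches everyone (king).
Hale reaches everyone (king).
Tam reaches everyone (king).
Kings: Endo, Gupta, Blom, Sato, Dube, Hale, Tam — 7.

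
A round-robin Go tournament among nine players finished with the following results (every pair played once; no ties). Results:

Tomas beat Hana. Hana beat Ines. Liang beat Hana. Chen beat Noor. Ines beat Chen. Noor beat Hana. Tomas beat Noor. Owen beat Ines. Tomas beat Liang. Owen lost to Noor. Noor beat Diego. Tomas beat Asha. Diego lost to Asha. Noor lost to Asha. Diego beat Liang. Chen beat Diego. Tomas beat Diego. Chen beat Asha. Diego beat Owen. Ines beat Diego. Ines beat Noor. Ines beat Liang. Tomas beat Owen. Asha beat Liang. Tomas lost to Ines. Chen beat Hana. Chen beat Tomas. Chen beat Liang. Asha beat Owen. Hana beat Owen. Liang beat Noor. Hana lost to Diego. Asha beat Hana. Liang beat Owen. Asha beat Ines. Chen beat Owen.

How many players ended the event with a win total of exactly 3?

Win totals: Chen 7, Owen 1, Asha 6, Diego 3, Tomas 6, Noor 3, Liang 3, Hana 2, Ines 5.
Exactly 3: Diego, Noor, Liang — 3 players.

3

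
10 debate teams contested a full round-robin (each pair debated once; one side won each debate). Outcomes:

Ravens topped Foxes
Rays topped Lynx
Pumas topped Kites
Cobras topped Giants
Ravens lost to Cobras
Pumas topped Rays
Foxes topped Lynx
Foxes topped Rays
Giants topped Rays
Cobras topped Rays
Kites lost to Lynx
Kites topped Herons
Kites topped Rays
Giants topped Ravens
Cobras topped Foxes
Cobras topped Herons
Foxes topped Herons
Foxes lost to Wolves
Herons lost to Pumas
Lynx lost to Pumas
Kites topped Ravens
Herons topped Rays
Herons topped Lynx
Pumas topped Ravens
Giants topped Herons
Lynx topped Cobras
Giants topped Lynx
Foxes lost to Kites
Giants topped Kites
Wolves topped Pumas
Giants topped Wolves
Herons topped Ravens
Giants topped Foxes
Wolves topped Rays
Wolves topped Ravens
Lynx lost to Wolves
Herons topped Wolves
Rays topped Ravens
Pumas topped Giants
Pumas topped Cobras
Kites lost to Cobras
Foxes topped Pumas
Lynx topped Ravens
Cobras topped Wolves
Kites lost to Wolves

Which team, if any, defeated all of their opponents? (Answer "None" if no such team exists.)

None

Highest win total is Pumas with 7 (out of 9 possible).
Pumas lost to Wolves, Foxes, so no team went undefeated.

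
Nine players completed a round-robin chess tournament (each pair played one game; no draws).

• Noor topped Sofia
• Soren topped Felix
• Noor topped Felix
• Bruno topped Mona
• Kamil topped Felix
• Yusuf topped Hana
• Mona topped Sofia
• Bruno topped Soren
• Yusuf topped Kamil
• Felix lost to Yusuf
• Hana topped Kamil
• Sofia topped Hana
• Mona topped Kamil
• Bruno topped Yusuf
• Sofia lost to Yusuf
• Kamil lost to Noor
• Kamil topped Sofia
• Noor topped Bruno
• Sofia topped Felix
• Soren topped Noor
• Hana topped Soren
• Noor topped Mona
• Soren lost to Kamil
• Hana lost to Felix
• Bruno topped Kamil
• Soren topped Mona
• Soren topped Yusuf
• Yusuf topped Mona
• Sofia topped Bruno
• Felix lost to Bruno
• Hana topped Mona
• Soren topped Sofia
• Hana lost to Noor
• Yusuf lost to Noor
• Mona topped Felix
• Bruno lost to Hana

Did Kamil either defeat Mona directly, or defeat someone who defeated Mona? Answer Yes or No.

Yes

Kamil did not beat Mona directly.
Kamil beat Felix, Soren, Sofia. Of those, Soren beat Mona.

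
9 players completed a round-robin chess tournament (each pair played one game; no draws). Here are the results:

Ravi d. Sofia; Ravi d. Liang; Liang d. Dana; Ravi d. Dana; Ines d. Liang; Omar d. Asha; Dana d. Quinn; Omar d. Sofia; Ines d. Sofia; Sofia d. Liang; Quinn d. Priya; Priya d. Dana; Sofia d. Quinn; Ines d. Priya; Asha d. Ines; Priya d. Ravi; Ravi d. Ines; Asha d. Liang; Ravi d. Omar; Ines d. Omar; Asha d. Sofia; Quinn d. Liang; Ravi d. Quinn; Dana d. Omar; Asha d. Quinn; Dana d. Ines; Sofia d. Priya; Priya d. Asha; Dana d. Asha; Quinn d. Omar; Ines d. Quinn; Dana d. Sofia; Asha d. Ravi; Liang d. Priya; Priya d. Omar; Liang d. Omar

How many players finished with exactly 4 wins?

Win totals: Quinn 3, Priya 4, Omar 2, Liang 3, Dana 5, Sofia 3, Asha 5, Ines 5, Ravi 6.
Exactly 4: Priya — 1 player.

1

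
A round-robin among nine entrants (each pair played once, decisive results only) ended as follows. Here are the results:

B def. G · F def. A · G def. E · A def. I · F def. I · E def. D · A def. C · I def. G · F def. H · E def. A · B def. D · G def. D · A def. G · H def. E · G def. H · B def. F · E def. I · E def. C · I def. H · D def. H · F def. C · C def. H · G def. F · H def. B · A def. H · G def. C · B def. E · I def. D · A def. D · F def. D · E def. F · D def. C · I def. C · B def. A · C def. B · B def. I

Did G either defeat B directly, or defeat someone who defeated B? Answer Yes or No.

Yes

G did not beat B directly.
G beat C, D, E, F, H. Of those, C beat B.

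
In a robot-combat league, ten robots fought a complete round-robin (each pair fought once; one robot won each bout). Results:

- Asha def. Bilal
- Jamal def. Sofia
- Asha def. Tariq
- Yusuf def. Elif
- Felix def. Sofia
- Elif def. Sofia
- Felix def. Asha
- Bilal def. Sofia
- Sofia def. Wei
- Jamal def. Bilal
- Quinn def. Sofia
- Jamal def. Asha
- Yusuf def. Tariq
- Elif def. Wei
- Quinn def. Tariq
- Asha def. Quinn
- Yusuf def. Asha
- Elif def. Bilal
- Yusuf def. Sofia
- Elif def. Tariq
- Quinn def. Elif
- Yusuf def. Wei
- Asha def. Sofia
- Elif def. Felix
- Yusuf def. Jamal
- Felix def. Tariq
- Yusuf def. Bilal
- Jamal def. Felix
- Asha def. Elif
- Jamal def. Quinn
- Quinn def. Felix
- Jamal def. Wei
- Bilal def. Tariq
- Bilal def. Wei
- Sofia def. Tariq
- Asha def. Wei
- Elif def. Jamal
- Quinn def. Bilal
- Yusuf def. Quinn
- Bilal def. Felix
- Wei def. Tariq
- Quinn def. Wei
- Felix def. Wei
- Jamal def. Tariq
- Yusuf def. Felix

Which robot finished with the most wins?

Yusuf

Win totals: Sofia 2, Yusuf 9, Wei 1, Jamal 7, Elif 6, Tariq 0, Asha 6, Quinn 6, Felix 4, Bilal 4.
Yusuf leads with 9 wins (next highest: 7).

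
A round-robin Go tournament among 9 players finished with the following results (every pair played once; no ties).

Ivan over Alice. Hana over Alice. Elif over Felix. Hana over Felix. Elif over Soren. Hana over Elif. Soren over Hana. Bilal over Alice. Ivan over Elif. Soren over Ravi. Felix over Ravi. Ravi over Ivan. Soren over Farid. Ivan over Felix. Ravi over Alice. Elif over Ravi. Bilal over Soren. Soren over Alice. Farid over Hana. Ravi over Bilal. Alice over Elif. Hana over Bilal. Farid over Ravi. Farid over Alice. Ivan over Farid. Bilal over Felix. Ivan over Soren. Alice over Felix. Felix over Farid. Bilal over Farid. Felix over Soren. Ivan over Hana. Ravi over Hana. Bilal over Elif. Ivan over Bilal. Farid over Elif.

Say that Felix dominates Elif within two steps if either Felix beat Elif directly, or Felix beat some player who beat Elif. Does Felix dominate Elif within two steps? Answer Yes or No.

Yes

Felix did not beat Elif directly.
Felix beat Farid, Ravi, Soren. Of those, Farid beat Elif.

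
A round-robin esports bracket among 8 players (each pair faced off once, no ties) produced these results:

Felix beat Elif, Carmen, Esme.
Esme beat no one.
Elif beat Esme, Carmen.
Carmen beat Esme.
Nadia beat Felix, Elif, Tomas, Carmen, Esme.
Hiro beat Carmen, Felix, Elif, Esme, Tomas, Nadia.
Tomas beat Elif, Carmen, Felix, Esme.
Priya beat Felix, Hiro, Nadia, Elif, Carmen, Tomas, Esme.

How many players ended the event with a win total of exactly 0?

1

Win totals: Nadia 5, Priya 7, Felix 3, Carmen 1, Elif 2, Tomas 4, Esme 0, Hiro 6.
Exactly 0: Esme — 1 player.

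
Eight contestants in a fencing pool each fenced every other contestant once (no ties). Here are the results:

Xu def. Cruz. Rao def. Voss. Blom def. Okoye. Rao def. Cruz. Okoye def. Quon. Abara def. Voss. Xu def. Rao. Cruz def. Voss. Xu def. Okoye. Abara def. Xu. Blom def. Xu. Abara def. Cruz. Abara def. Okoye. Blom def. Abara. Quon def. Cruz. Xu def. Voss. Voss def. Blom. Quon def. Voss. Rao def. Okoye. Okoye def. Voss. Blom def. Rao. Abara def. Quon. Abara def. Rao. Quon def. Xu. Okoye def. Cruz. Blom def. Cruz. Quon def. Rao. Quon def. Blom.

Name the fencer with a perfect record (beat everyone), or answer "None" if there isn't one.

None

Highest win total is Abara with 6 (out of 7 possible).
Abara lost to Blom, so no fencer went undefeated.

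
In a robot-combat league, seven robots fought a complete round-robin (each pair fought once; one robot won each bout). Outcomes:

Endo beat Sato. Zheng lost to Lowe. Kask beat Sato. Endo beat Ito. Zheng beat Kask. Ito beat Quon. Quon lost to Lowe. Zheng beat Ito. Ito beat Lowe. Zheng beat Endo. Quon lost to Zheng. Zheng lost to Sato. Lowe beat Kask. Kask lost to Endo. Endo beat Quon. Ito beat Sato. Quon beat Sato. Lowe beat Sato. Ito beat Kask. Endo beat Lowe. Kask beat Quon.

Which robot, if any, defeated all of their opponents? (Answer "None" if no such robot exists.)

Highest win total is Endo with 5 (out of 6 possible).
Endo lost to Zheng, so no robot went undefeated.

None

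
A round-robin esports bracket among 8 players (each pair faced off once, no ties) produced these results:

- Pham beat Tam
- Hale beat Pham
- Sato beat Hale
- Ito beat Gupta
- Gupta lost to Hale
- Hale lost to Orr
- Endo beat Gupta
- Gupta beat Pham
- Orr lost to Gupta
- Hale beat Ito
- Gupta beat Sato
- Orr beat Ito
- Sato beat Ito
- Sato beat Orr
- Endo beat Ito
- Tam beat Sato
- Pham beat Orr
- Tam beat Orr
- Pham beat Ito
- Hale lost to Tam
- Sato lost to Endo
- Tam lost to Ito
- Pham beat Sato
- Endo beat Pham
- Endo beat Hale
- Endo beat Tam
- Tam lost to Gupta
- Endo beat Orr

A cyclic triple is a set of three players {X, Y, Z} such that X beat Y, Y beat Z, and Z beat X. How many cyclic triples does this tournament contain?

12

Win totals: Endo 7, Pham 4, Gupta 4, Tam 3, Hale 3, Ito 2, Orr 2, Sato 3.
A player with w wins dominates both others in C(w,2) triples; summing gives 21 + 6 + 6 + 3 + 3 + 1 + 1 + 3 = 44 transitive triples.
Total triples C(8,3) = 56, so cyclic triples = 56 − 44 = 12.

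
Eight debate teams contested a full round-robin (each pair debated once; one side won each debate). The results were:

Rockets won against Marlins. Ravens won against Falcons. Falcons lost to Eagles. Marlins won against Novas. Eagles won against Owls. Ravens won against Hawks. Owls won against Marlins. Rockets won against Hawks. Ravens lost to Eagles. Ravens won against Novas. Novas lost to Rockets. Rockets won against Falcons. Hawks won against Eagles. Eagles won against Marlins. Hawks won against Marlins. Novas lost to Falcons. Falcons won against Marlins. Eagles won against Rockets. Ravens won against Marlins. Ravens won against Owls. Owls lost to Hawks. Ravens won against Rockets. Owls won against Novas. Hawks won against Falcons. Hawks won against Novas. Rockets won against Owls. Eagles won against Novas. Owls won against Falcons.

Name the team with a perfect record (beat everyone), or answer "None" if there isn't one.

None

Highest win total is Ravens with 6 (out of 7 possible).
Ravens lost to Eagles, so no team went undefeated.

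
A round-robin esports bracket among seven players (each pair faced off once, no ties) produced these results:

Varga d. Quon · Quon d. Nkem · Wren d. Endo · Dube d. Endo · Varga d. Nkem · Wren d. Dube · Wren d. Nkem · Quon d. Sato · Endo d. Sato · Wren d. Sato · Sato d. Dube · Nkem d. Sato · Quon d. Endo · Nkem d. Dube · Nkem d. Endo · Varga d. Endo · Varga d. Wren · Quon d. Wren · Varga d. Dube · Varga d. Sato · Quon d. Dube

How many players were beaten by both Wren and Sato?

Wren beat: Nkem, Sato, Endo, Dube.
Sato beat: Dube.
Both beat: Dube — 1.

1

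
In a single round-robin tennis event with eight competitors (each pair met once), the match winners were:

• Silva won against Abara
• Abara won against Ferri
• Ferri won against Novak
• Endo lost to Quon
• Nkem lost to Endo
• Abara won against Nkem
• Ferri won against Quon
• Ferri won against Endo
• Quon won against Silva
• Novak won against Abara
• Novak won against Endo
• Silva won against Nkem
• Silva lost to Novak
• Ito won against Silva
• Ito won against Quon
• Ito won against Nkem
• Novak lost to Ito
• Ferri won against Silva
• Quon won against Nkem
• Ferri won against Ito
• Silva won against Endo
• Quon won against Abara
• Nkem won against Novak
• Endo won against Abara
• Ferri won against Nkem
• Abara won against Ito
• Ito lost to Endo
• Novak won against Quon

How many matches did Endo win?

Endo's results: beat Ito, Abara, Nkem; lost to Ferri, Novak, Silva, Quon.
That is 3 wins.

3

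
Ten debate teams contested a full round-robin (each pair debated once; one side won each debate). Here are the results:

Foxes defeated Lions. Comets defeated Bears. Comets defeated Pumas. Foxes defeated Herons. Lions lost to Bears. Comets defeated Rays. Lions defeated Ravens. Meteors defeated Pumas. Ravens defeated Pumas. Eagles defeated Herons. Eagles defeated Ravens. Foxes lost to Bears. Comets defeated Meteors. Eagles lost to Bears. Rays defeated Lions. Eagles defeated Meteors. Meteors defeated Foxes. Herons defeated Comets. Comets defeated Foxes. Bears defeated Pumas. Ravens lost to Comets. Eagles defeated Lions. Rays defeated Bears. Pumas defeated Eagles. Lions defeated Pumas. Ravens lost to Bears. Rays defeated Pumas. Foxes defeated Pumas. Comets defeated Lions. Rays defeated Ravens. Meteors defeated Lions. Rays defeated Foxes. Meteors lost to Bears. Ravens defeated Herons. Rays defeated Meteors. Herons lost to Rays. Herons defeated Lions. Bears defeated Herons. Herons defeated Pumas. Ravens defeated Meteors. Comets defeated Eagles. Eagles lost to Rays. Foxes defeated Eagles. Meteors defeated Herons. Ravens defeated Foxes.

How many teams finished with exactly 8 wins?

2

Win totals: Eagles 4, Comets 8, Bears 7, Lions 2, Ravens 4, Pumas 1, Foxes 4, Rays 8, Herons 3, Meteors 4.
Exactly 8: Comets, Rays — 2 teams.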